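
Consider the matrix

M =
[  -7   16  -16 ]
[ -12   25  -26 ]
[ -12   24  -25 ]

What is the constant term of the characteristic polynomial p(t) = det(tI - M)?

p(0) = det(0·I − M) = det(−M) = (−1)^3·det(M).
det(M) = 7, so p(0) = -7.

-7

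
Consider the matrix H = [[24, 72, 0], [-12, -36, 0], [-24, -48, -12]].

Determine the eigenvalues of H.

Set up det(rI - H) = 0.
Expanding along the first row, p(r) = r^3 + 24r^2 + 144r.
Rational-root test: r = -12 gives p(-12) = 0.
Dividing by (r + 12) leaves r^2 + 12r.
The quadratic factors as (r + 12)·r.
Eigenvalues: -12, -12, 0.

-12, -12, 0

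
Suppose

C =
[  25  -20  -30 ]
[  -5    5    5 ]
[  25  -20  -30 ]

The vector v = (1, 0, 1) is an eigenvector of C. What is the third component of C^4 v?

First find the eigenvalue: Cv = (-5, 0, -5) = -5·(1, 0, 1), so λ = -5.
Then C^4 v = λ^4·v = (-5)^4·(1, 0, 1) = 625·(1, 0, 1) = (625, 0, 625).

625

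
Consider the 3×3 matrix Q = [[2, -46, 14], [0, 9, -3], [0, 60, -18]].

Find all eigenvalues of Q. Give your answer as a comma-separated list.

Compute the characteristic polynomial p(lambda) = det(lambda·I - Q).
Expanding the 3×3 determinant: p(lambda) = lambda^3 + 7·lambda^2 - 36.
Try lambda = 2: p(2) = 0, so 2 is a root.
Dividing by (lambda - 2) leaves lambda^2 + 9·lambda + 18.
The quadratic factors as (lambda + 6)·(lambda + 3).
Eigenvalues: -6, -3, 2.

-6, -3, 2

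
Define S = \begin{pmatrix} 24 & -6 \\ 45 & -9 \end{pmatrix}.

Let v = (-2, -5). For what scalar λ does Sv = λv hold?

9

Compute Sv: S·(-2, -5) = (-18, -45).
Since Sv = λv, compare component 1: -18 = λ·-2, so λ = 9.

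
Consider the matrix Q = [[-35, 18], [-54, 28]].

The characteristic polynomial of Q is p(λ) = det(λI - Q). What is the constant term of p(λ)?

-8

p(λ) = λ^2 + 7λ - 8.
The constant term is -8.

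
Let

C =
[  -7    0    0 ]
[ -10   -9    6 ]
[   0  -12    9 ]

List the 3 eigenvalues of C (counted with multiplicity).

-7, -3, 3

The characteristic polynomial is p(lambda) = det(lambda·I - C).
Expanding along the first row, p(lambda) = lambda^3 + 7·lambda^2 - 9·lambda - 63.
Since p(3) = 0, lambda = 3 is a root.
Dividing by (lambda - 3) leaves lambda^2 + 10·lambda + 21.
The quadratic factors as (lambda + 7)·(lambda + 3).
Eigenvalues: -7, -3, 3.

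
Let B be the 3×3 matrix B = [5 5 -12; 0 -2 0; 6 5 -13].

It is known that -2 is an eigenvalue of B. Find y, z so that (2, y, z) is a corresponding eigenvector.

2, 2

We need (B + 2I)v = 0.
B + 2I = [[7, 5, -12], [0, 0, 0], [6, 5, -11]].
Row 1: (7)·2 + (5)·y + (-12)·z = 0
Row 2: (0)·2 + (0)·y + (0)·z = 0
Row 3: (6)·2 + (5)·y + (-11)·z = 0
Solving gives y = 2, z = 2.
Check: B·(2, 2, 2) = (-4, -4, -4) = -2·(2, 2, 2).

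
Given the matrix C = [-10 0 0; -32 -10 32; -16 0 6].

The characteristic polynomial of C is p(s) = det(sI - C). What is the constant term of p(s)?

p(s) = s^3 + 14s^2 - 20s - 600.
The constant term is -600.

-600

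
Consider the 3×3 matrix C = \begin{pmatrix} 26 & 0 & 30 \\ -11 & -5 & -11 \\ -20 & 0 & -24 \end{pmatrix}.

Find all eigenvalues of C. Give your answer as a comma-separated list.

-5, -4, 6

The characteristic polynomial is p(r) = det(rI - C).
Cofactor expansion gives p(r) = r^3 + 3r^2 - 34r - 120.
Rational-root test: r = -4 gives p(-4) = 0.
Dividing by (r + 4) leaves r^2 - r - 30.
The quadratic factors as (r + 5)·(r - 6).
Eigenvalues: -5, -4, 6.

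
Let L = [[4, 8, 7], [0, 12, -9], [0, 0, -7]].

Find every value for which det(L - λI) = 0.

L is upper triangular, so its eigenvalues are the diagonal entries.
Diagonal: 4, 12, -7.

-7, 4, 12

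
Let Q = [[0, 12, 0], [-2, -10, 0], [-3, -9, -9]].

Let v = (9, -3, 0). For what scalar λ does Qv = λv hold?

-4

Compute Qv: Q·(9, -3, 0) = (-36, 12, 0).
Since Qv = λv, compare component 1: -36 = λ·9, so λ = -4.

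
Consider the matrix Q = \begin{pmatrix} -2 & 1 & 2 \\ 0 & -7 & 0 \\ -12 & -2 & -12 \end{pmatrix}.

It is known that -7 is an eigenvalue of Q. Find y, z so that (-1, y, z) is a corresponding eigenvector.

We need (Q + 7I)v = 0.
Q + 7I = [[5, 1, 2], [0, 0, 0], [-12, -2, -5]].
Row 1: (5)·-1 + (1)·y + (2)·z = 0
Row 2: (0)·-1 + (0)·y + (0)·z = 0
Row 3: (-12)·-1 + (-2)·y + (-5)·z = 0
Solving gives y = 1, z = 2.
Check: Q·(-1, 1, 2) = (7, -7, -14) = -7·(-1, 1, 2).

1, 2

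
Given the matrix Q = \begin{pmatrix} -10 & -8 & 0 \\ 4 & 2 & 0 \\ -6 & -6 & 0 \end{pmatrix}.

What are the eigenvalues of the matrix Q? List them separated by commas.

Set up det(rI - Q) = 0.
Cofactor expansion gives p(r) = r^3 + 8r^2 + 12r.
Rational-root test: r = -6 gives p(-6) = 0.
Factor out (r + 6): p(r) = (r + 6)·(r^2 + 2r).
The quadratic factors as (r + 2)·r.
Eigenvalues: -6, -2, 0.

-6, -2, 0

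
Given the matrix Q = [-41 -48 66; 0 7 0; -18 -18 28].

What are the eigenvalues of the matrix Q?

The characteristic polynomial is p(λ) = det(λI - Q).
Expanding the 3×3 determinant: p(λ) = λ^3 + 6λ^2 - 51λ - 280.
Rational-root test: λ = 7 gives p(7) = 0.
Factor out (λ - 7): p(λ) = (λ - 7)·(λ^2 + 13λ + 40).
The quadratic factors as (λ + 8)·(λ + 5).
Eigenvalues: -8, -5, 7.

-8, -5, 7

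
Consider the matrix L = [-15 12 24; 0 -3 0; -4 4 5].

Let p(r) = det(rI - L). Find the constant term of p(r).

63

p(r) = r^3 + 13r^2 + 51r + 63.
The constant term is 63.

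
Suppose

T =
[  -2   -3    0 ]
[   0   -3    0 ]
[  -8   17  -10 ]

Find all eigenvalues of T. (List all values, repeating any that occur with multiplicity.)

Set up det(sI - T) = 0.
Cofactor expansion gives p(s) = s^3 + 15s^2 + 56s + 60.
Rational-root test: s = -2 gives p(-2) = 0.
Factor out (s + 2): p(s) = (s + 2)·(s^2 + 13s + 30).
The quadratic factors as (s + 10)·(s + 3).
Eigenvalues: -10, -3, -2.

-10, -3, -2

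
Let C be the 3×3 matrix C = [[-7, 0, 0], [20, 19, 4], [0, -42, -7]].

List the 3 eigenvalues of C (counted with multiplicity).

-7, 5, 7

The characteristic polynomial is p(lambda) = det(lambda·I - C).
Cofactor expansion gives p(lambda) = lambda^3 - 5·lambda^2 - 49·lambda + 245.
Since p(-7) = 0, lambda = -7 is a root.
Factor out (lambda + 7): p(lambda) = (lambda + 7)·(lambda^2 - 12·lambda + 35).
The quadratic factors as (lambda - 5)·(lambda - 7).
Eigenvalues: -7, 5, 7.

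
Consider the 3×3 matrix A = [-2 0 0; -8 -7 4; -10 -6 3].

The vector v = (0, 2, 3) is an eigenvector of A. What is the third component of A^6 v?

3

First find the eigenvalue: Av = (0, -2, -3) = -1·(0, 2, 3), so λ = -1.
Then A^6 v = λ^6·v = (-1)^6·(0, 2, 3) = 1·(0, 2, 3) = (0, 2, 3).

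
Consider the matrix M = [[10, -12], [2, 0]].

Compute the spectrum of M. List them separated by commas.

det(M - λI) = (10 - λ)(0 - λ) - (-12)·(2) = λ^2 - 10λ + 24.
This factors as (λ - 4)·(λ - 6) = 0.
Eigenvalues: 4, 6.

4, 6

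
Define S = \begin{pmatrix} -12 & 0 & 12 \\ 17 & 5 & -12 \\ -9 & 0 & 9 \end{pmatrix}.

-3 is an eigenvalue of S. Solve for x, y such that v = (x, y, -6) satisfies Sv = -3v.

-8, 8

We need (S + 3I)v = 0.
S + 3I = [[-9, 0, 12], [17, 8, -12], [-9, 0, 12]].
Row 1: (-9)·x + (0)·y + (12)·-6 = 0
Row 2: (17)·x + (8)·y + (-12)·-6 = 0
Row 3: (-9)·x + (0)·y + (12)·-6 = 0
Solving gives x = -8, y = 8.
Check: S·(-8, 8, -6) = (24, -24, 18) = -3·(-8, 8, -6).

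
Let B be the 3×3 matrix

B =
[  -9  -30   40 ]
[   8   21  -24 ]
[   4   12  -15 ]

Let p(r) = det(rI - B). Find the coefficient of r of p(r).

-1

p(r) = r^3 + 3r^2 - r - 3.
The coefficient of r is -1.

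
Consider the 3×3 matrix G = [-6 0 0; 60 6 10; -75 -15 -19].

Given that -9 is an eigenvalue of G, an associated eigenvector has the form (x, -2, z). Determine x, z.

We need (G + 9I)v = 0.
G + 9I = [[3, 0, 0], [60, 15, 10], [-75, -15, -10]].
Row 1: (3)·x + (0)·-2 + (0)·z = 0
Row 2: (60)·x + (15)·-2 + (10)·z = 0
Row 3: (-75)·x + (-15)·-2 + (-10)·z = 0
Solving gives x = 0, z = 3.
Check: G·(0, -2, 3) = (0, 18, -27) = -9·(0, -2, 3).

0, 3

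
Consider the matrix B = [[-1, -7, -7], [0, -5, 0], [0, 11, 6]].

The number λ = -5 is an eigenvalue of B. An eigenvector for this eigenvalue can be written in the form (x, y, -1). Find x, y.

We need (B + 5I)v = 0.
B + 5I = [[4, -7, -7], [0, 0, 0], [0, 11, 11]].
Row 1: (4)·x + (-7)·y + (-7)·-1 = 0
Row 2: (0)·x + (0)·y + (0)·-1 = 0
Row 3: (0)·x + (11)·y + (11)·-1 = 0
Solving gives x = 0, y = 1.
Check: B·(0, 1, -1) = (0, -5, 5) = -5·(0, 1, -1).

0, 1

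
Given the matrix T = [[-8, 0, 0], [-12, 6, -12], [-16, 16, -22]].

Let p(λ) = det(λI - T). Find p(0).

480

p(0) = det(0·I − T) = det(−T) = (−1)^3·det(T).
det(T) = -480, so p(0) = 480.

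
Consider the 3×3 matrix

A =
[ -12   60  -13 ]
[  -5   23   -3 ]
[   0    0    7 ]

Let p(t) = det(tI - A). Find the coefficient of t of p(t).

101

p(t) = t^3 - 18t^2 + 101t - 168.
The coefficient of t is 101.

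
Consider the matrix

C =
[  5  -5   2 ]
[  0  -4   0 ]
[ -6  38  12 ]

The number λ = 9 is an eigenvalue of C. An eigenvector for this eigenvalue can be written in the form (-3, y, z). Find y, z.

0, -6

We need (C - 9I)v = 0.
C - 9I = [[-4, -5, 2], [0, -13, 0], [-6, 38, 3]].
Row 1: (-4)·-3 + (-5)·y + (2)·z = 0
Row 2: (0)·-3 + (-13)·y + (0)·z = 0
Row 3: (-6)·-3 + (38)·y + (3)·z = 0
Solving gives y = 0, z = -6.
Check: C·(-3, 0, -6) = (-27, 0, -54) = 9·(-3, 0, -6).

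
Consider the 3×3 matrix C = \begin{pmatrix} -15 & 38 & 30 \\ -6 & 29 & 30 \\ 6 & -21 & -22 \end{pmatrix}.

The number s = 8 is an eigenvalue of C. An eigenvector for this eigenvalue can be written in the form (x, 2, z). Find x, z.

2, -1

We need (C - 8I)v = 0.
C - 8I = [[-23, 38, 30], [-6, 21, 30], [6, -21, -30]].
Row 1: (-23)·x + (38)·2 + (30)·z = 0
Row 2: (-6)·x + (21)·2 + (30)·z = 0
Row 3: (6)·x + (-21)·2 + (-30)·z = 0
Solving gives x = 2, z = -1.
Check: C·(2, 2, -1) = (16, 16, -8) = 8·(2, 2, -1).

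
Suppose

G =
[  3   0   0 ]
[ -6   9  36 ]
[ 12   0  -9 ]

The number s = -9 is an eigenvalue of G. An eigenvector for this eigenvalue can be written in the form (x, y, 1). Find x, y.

0, -2

We need (G + 9I)v = 0.
G + 9I = [[12, 0, 0], [-6, 18, 36], [12, 0, 0]].
Row 1: (12)·x + (0)·y + (0)·1 = 0
Row 2: (-6)·x + (18)·y + (36)·1 = 0
Row 3: (12)·x + (0)·y + (0)·1 = 0
Solving gives x = 0, y = -2.
Check: G·(0, -2, 1) = (0, 18, -9) = -9·(0, -2, 1).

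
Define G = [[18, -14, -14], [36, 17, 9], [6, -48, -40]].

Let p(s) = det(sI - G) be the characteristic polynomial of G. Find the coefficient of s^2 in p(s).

The coefficient of s^2 of det(sI - G) is −trace(G).
trace(G) = (18) + (17) + (-40) = -5, so the coefficient is 5.

5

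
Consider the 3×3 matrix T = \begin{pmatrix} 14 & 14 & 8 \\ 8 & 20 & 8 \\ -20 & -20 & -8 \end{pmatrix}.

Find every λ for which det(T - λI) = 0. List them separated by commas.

The characteristic polynomial is p(r) = det(rI - T).
Expanding along the first row, p(r) = r^3 - 26r^2 + 216r - 576.
Try r = 6: p(6) = 0, so 6 is a root.
Factor out (r - 6): p(r) = (r - 6)·(r^2 - 20r + 96).
The quadratic factors as (r - 8)·(r - 12).
Eigenvalues: 6, 8, 12.

6, 8, 12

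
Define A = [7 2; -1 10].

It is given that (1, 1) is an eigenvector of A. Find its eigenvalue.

9

Compute Av: A·(1, 1) = (9, 9).
Since Av = λv, compare component 1: 9 = λ·1, so λ = 9.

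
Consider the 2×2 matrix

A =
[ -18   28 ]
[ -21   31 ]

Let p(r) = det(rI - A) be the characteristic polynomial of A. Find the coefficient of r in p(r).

The coefficient of r of det(rI - A) is −trace(A).
trace(A) = (-18) + (31) = 13, so the coefficient is -13.

-13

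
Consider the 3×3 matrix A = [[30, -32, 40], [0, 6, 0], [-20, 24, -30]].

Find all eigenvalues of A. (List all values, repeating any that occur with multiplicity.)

Compute the characteristic polynomial p(μ) = det(μI - A).
Expanding the 3×3 determinant: p(μ) = μ^3 - 6μ^2 - 100μ + 600.
Since p(10) = 0, μ = 10 is a root.
Dividing by (μ - 10) leaves μ^2 + 4μ - 60.
The quadratic factors as (μ + 10)·(μ - 6).
Eigenvalues: -10, 6, 10.

-10, 6, 10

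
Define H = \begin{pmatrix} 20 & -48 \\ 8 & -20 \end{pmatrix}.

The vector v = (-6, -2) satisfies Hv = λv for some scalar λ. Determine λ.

4

Compute Hv: H·(-6, -2) = (-24, -8).
Since Hv = λv, compare component 1: -24 = λ·-6, so λ = 4.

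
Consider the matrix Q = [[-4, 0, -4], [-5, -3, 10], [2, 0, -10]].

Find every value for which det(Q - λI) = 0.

-8, -6, -3

Compute the characteristic polynomial p(μ) = det(μI - Q).
Cofactor expansion gives p(μ) = μ^3 + 17μ^2 + 90μ + 144.
Try μ = -3: p(-3) = 0, so -3 is a root.
Dividing by (μ + 3) leaves μ^2 + 14μ + 48.
The quadratic factors as (μ + 8)·(μ + 6).
Eigenvalues: -8, -6, -3.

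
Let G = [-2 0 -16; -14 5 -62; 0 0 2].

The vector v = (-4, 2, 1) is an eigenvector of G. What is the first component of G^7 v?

-512

First find the eigenvalue: Gv = (-8, 4, 2) = 2·(-4, 2, 1), so λ = 2.
Then G^7 v = λ^7·v = 2^7·(-4, 2, 1) = 128·(-4, 2, 1) = (-512, 256, 128).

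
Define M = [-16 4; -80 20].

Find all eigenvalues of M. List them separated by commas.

det(M - sI) = (-16 - s)(20 - s) - (4)·(-80) = s^2 - 4s.
This factors as s·(s - 4) = 0.
Eigenvalues: 0, 4.

0, 4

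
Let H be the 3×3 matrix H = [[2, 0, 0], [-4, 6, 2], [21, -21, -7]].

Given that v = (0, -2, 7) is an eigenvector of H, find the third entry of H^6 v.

7

First find the eigenvalue: Hv = (0, 2, -7) = -1·(0, -2, 7), so λ = -1.
Then H^6 v = λ^6·v = (-1)^6·(0, -2, 7) = 1·(0, -2, 7) = (0, -2, 7).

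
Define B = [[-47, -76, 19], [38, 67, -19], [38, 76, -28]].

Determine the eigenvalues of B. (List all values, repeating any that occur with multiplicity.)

Compute the characteristic polynomial p(s) = det(sI - B).
Expanding the 3×3 determinant: p(s) = s^3 + 8s^2 - 99s - 810.
Try s = 10: p(10) = 0, so 10 is a root.
Dividing by (s - 10) leaves s^2 + 18s + 81.
The quadratic factor is (s + 9)^2.
Eigenvalues: -9, -9, 10.

-9, -9, 10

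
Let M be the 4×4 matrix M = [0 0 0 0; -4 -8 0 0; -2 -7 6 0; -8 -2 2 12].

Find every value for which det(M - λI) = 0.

-8, 0, 6, 12

M is lower triangular, so its eigenvalues are the diagonal entries.
Diagonal: 0, -8, 6, 12.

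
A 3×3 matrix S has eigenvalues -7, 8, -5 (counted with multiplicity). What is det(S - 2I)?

If S has eigenvalues -7, 8, -5, then S - 2I has eigenvalues -9, 6, -7.
det(S - 2I) = (-9) · (6) · (-7) = 378.

378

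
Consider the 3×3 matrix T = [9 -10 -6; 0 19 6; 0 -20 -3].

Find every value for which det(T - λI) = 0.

Compute the characteristic polynomial p(lambda) = det(lambda·I - T).
Expanding along the first row, p(lambda) = lambda^3 - 25·lambda^2 + 207·lambda - 567.
Since p(7) = 0, lambda = 7 is a root.
Dividing by (lambda - 7) leaves lambda^2 - 18·lambda + 81.
The quadratic factor is (lambda - 9)^2.
Eigenvalues: 7, 9, 9.

7, 9, 9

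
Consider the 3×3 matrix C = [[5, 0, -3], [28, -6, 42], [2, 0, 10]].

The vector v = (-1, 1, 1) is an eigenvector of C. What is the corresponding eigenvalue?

8

Compute Cv: C·(-1, 1, 1) = (-8, 8, 8).
Since Cv = λv, compare component 1: -8 = λ·-1, so λ = 8.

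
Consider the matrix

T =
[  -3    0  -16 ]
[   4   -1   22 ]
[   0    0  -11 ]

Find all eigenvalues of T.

Set up det(λI - T) = 0.
Cofactor expansion gives p(λ) = λ^3 + 15λ^2 + 47λ + 33.
Since p(-3) = 0, λ = -3 is a root.
Dividing by (λ + 3) leaves λ^2 + 12λ + 11.
The quadratic factors as (λ + 11)·(λ + 1).
Eigenvalues: -11, -3, -1.

-11, -3, -1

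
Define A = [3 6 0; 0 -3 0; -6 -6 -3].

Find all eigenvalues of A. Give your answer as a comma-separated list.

-3, -3, 3

Set up det(μI - A) = 0.
Expanding the 3×3 determinant: p(μ) = μ^3 + 3μ^2 - 9μ - 27.
Since p(3) = 0, μ = 3 is a root.
Dividing by (μ - 3) leaves μ^2 + 6μ + 9.
The quadratic factor is (μ + 3)^2.
Eigenvalues: -3, -3, 3.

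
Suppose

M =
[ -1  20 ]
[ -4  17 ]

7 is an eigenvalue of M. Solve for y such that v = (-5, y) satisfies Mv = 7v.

We need (M - 7I)v = 0.
M - 7I = [[-8, 20], [-4, 10]].
Row 1: (-8)·-5 + (20)·y = 0
Row 2: (-4)·-5 + (10)·y = 0
Solving gives y = -2.
Check: M·(-5, -2) = (-35, -14) = 7·(-5, -2).

-2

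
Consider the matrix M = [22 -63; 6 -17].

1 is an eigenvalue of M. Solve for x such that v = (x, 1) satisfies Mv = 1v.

We need (M - 1I)v = 0.
M - 1I = [[21, -63], [6, -18]].
Row 1: (21)·x + (-63)·1 = 0
Row 2: (6)·x + (-18)·1 = 0
Solving gives x = 3.
Check: M·(3, 1) = (3, 1) = 1·(3, 1).

3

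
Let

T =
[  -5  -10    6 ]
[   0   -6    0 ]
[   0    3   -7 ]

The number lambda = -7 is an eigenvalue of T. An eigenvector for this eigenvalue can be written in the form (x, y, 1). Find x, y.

-3, 0

We need (T + 7I)v = 0.
T + 7I = [[2, -10, 6], [0, 1, 0], [0, 3, 0]].
Row 1: (2)·x + (-10)·y + (6)·1 = 0
Row 2: (0)·x + (1)·y + (0)·1 = 0
Row 3: (0)·x + (3)·y + (0)·1 = 0
Solving gives x = -3, y = 0.
Check: T·(-3, 0, 1) = (21, 0, -7) = -7·(-3, 0, 1).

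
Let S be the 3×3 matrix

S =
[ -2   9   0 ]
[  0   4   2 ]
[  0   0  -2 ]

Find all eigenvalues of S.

-2, -2, 4

S is upper triangular, so its eigenvalues are the diagonal entries.
Diagonal: -2, 4, -2.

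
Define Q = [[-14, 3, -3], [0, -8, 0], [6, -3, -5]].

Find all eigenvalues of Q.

-11, -8, -8

Set up det(rI - Q) = 0.
Cofactor expansion gives p(r) = r^3 + 27r^2 + 240r + 704.
Rational-root test: r = -11 gives p(-11) = 0.
Factor out (r + 11): p(r) = (r + 11)·(r^2 + 16r + 64).
The quadratic factor is (r + 8)^2.
Eigenvalues: -11, -8, -8.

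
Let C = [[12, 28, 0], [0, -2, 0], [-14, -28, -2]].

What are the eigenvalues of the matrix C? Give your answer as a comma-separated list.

Compute the characteristic polynomial p(μ) = det(μI - C).
Expanding the 3×3 determinant: p(μ) = μ^3 - 8μ^2 - 44μ - 48.
Rational-root test: μ = -2 gives p(-2) = 0.
Dividing by (μ + 2) leaves μ^2 - 10μ - 24.
The quadratic factors as (μ + 2)·(μ - 12).
Eigenvalues: -2, -2, 12.

-2, -2, 12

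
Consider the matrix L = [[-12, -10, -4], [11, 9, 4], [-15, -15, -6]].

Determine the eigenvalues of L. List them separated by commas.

Set up det(lambda·I - L) = 0.
Cofactor expansion gives p(lambda) = lambda^3 + 9·lambda^2 + 20·lambda + 12.
Try lambda = -6: p(-6) = 0, so -6 is a root.
Factor out (lambda + 6): p(lambda) = (lambda + 6)·(lambda^2 + 3·lambda + 2).
The quadratic factors as (lambda + 2)·(lambda + 1).
Eigenvalues: -6, -2, -1.

-6, -2, -1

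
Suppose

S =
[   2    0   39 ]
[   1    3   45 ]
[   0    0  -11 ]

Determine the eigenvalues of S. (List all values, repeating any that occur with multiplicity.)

-11, 2, 3

Set up det(lambda·I - S) = 0.
Cofactor expansion gives p(lambda) = lambda^3 + 6·lambda^2 - 49·lambda + 66.
Since p(2) = 0, lambda = 2 is a root.
Factor out (lambda - 2): p(lambda) = (lambda - 2)·(lambda^2 + 8·lambda - 33).
The quadratic factors as (lambda + 11)·(lambda - 3).
Eigenvalues: -11, 2, 3.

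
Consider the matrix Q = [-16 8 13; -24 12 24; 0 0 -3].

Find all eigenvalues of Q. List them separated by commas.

-4, -3, 0

The characteristic polynomial is p(s) = det(sI - Q).
Expanding along the first row, p(s) = s^3 + 7s^2 + 12s.
Rational-root test: s = 0 gives p(0) = 0.
Factor out s: p(s) = s·(s^2 + 7s + 12).
The quadratic factors as (s + 4)·(s + 3).
Eigenvalues: -4, -3, 0.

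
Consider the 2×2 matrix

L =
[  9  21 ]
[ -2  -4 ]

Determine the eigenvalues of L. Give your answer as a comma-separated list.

2, 3

det(L - rI) = (9 - r)(-4 - r) - (21)·(-2) = r^2 - 5r + 6.
This factors as (r - 2)·(r - 3) = 0.
Eigenvalues: 2, 3.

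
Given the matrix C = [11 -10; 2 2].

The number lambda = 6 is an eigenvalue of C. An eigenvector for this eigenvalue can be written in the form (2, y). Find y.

1

We need (C - 6I)v = 0.
C - 6I = [[5, -10], [2, -4]].
Row 1: (5)·2 + (-10)·y = 0
Row 2: (2)·2 + (-4)·y = 0
Solving gives y = 1.
Check: C·(2, 1) = (12, 6) = 6·(2, 1).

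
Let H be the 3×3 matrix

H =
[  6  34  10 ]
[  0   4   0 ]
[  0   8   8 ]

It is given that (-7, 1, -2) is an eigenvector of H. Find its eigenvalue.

Compute Hv: H·(-7, 1, -2) = (-28, 4, -8).
Since Hv = λv, compare component 1: -28 = λ·-7, so λ = 4.

4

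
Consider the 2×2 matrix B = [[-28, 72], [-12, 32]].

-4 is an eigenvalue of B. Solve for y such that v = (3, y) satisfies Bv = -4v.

1

We need (B + 4I)v = 0.
B + 4I = [[-24, 72], [-12, 36]].
Row 1: (-24)·3 + (72)·y = 0
Row 2: (-12)·3 + (36)·y = 0
Solving gives y = 1.
Check: B·(3, 1) = (-12, -4) = -4·(3, 1).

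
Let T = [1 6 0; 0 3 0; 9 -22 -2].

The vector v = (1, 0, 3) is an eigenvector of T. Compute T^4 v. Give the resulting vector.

(1, 0, 3)

First find the eigenvalue: Tv = (1, 0, 3) = 1·(1, 0, 3), so λ = 1.
Then T^4 v = λ^4·v = 1^4·(1, 0, 3) = 1·(1, 0, 3) = (1, 0, 3).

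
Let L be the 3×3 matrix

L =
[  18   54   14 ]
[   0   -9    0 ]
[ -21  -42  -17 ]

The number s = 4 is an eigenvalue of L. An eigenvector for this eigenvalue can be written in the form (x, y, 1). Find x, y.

We need (L - 4I)v = 0.
L - 4I = [[14, 54, 14], [0, -13, 0], [-21, -42, -21]].
Row 1: (14)·x + (54)·y + (14)·1 = 0
Row 2: (0)·x + (-13)·y + (0)·1 = 0
Row 3: (-21)·x + (-42)·y + (-21)·1 = 0
Solving gives x = -1, y = 0.
Check: L·(-1, 0, 1) = (-4, 0, 4) = 4·(-1, 0, 1).

-1, 0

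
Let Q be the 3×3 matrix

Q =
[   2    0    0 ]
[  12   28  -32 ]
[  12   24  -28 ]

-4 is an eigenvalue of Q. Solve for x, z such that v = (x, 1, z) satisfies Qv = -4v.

0, 1

We need (Q + 4I)v = 0.
Q + 4I = [[6, 0, 0], [12, 32, -32], [12, 24, -24]].
Row 1: (6)·x + (0)·1 + (0)·z = 0
Row 2: (12)·x + (32)·1 + (-32)·z = 0
Row 3: (12)·x + (24)·1 + (-24)·z = 0
Solving gives x = 0, z = 1.
Check: Q·(0, 1, 1) = (0, -4, -4) = -4·(0, 1, 1).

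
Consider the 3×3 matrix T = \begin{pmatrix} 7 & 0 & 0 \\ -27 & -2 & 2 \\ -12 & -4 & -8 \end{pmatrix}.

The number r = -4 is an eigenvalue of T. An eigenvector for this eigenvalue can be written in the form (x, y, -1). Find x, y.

We need (T + 4I)v = 0.
T + 4I = [[11, 0, 0], [-27, 2, 2], [-12, -4, -4]].
Row 1: (11)·x + (0)·y + (0)·-1 = 0
Row 2: (-27)·x + (2)·y + (2)·-1 = 0
Row 3: (-12)·x + (-4)·y + (-4)·-1 = 0
Solving gives x = 0, y = 1.
Check: T·(0, 1, -1) = (0, -4, 4) = -4·(0, 1, -1).

0, 1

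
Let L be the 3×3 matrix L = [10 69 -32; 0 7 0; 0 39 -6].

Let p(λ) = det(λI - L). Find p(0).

p(0) = det(0·I − L) = det(−L) = (−1)^3·det(L).
det(L) = -420, so p(0) = 420.

420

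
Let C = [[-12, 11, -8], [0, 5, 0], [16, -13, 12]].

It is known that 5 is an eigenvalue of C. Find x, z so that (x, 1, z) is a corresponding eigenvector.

We need (C - 5I)v = 0.
C - 5I = [[-17, 11, -8], [0, 0, 0], [16, -13, 7]].
Row 1: (-17)·x + (11)·1 + (-8)·z = 0
Row 2: (0)·x + (0)·1 + (0)·z = 0
Row 3: (16)·x + (-13)·1 + (7)·z = 0
Solving gives x = 3, z = -5.
Check: C·(3, 1, -5) = (15, 5, -25) = 5·(3, 1, -5).

3, -5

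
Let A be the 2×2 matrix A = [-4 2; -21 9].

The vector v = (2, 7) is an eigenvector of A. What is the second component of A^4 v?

First find the eigenvalue: Av = (6, 21) = 3·(2, 7), so λ = 3.
Then A^4 v = λ^4·v = 3^4·(2, 7) = 81·(2, 7) = (162, 567).

567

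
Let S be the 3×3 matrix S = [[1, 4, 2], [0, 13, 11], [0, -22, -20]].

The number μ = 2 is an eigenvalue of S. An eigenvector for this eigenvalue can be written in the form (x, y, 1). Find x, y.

-2, -1

We need (S - 2I)v = 0.
S - 2I = [[-1, 4, 2], [0, 11, 11], [0, -22, -22]].
Row 1: (-1)·x + (4)·y + (2)·1 = 0
Row 2: (0)·x + (11)·y + (11)·1 = 0
Row 3: (0)·x + (-22)·y + (-22)·1 = 0
Solving gives x = -2, y = -1.
Check: S·(-2, -1, 1) = (-4, -2, 2) = 2·(-2, -1, 1).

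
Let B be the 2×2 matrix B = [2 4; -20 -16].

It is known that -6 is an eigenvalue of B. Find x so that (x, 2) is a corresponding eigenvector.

We need (B + 6I)v = 0.
B + 6I = [[8, 4], [-20, -10]].
Row 1: (8)·x + (4)·2 = 0
Row 2: (-20)·x + (-10)·2 = 0
Solving gives x = -1.
Check: B·(-1, 2) = (6, -12) = -6·(-1, 2).

-1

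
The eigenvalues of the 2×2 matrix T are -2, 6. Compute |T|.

-12

det(T) is the product of the eigenvalues: (-2) · (6) = -12.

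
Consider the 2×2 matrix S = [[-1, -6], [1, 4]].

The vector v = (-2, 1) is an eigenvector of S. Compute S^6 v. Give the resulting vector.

First find the eigenvalue: Sv = (-4, 2) = 2·(-2, 1), so λ = 2.
Then S^6 v = λ^6·v = 2^6·(-2, 1) = 64·(-2, 1) = (-128, 64).

(-128, 64)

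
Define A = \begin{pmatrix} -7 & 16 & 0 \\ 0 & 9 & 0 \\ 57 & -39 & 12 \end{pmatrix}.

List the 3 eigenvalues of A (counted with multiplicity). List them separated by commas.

Set up det(lambda·I - A) = 0.
Expanding along the first row, p(lambda) = lambda^3 - 14·lambda^2 - 39·lambda + 756.
Rational-root test: lambda = -7 gives p(-7) = 0.
Factor out (lambda + 7): p(lambda) = (lambda + 7)·(lambda^2 - 21·lambda + 108).
The quadratic factors as (lambda - 9)·(lambda - 12).
Eigenvalues: -7, 9, 12.

-7, 9, 12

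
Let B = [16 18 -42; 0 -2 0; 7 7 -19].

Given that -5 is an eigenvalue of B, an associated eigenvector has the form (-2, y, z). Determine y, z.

We need (B + 5I)v = 0.
B + 5I = [[21, 18, -42], [0, 3, 0], [7, 7, -14]].
Row 1: (21)·-2 + (18)·y + (-42)·z = 0
Row 2: (0)·-2 + (3)·y + (0)·z = 0
Row 3: (7)·-2 + (7)·y + (-14)·z = 0
Solving gives y = 0, z = -1.
Check: B·(-2, 0, -1) = (10, 0, 5) = -5·(-2, 0, -1).

0, -1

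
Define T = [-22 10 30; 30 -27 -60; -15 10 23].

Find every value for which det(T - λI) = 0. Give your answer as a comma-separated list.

-12, -7, -7

The characteristic polynomial is p(t) = det(tI - T).
Expanding the 3×3 determinant: p(t) = t^3 + 26t^2 + 217t + 588.
Try t = -7: p(-7) = 0, so -7 is a root.
Factor out (t + 7): p(t) = (t + 7)·(t^2 + 19t + 84).
The quadratic factors as (t + 12)·(t + 7).
Eigenvalues: -12, -7, -7.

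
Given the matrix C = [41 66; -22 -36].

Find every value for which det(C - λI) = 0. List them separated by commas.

det(C - sI) = (41 - s)(-36 - s) - (66)·(-22) = s^2 - 5s - 24.
This factors as (s + 3)·(s - 8) = 0.
Eigenvalues: -3, 8.

-3, 8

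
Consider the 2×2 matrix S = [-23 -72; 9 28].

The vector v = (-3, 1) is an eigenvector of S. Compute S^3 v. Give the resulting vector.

(-3, 1)

First find the eigenvalue: Sv = (-3, 1) = 1·(-3, 1), so λ = 1.
Then S^3 v = λ^3·v = 1^3·(-3, 1) = 1·(-3, 1) = (-3, 1).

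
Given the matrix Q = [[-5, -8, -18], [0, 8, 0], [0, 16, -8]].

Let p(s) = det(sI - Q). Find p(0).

p(0) = det(0·I − Q) = det(−Q) = (−1)^3·det(Q).
det(Q) = 320, so p(0) = -320.

-320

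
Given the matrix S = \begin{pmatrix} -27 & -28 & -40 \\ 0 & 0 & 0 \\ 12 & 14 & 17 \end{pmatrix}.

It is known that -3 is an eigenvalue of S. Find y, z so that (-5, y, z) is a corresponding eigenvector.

We need (S + 3I)v = 0.
S + 3I = [[-24, -28, -40], [0, 3, 0], [12, 14, 20]].
Row 1: (-24)·-5 + (-28)·y + (-40)·z = 0
Row 2: (0)·-5 + (3)·y + (0)·z = 0
Row 3: (12)·-5 + (14)·y + (20)·z = 0
Solving gives y = 0, z = 3.
Check: S·(-5, 0, 3) = (15, 0, -9) = -3·(-5, 0, 3).

0, 3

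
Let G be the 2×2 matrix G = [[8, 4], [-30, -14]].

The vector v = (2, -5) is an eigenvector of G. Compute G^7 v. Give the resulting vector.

First find the eigenvalue: Gv = (-4, 10) = -2·(2, -5), so λ = -2.
Then G^7 v = λ^7·v = (-2)^7·(2, -5) = -128·(2, -5) = (-256, 640).

(-256, 640)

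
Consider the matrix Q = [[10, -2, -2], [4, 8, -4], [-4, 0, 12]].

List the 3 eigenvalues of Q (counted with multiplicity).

Compute the characteristic polynomial p(λ) = det(λI - Q).
Expanding along the first row, p(λ) = λ^3 - 30λ^2 + 296λ - 960.
Try λ = 12: p(12) = 0, so 12 is a root.
Dividing by (λ - 12) leaves λ^2 - 18λ + 80.
The quadratic factors as (λ - 8)·(λ - 10).
Eigenvalues: 8, 10, 12.

8, 10, 12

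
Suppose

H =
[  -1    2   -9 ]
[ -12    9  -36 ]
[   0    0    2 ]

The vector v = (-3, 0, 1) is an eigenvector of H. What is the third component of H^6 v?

First find the eigenvalue: Hv = (-6, 0, 2) = 2·(-3, 0, 1), so λ = 2.
Then H^6 v = λ^6·v = 2^6·(-3, 0, 1) = 64·(-3, 0, 1) = (-192, 0, 64).

64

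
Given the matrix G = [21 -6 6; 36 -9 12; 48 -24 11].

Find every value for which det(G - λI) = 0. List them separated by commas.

Set up det(μI - G) = 0.
Expanding the 3×3 determinant: p(μ) = μ^3 - 23μ^2 + 159μ - 297.
Rational-root test: μ = 3 gives p(3) = 0.
Factor out (μ - 3): p(μ) = (μ - 3)·(μ^2 - 20μ + 99).
The quadratic factors as (μ - 9)·(μ - 11).
Eigenvalues: 3, 9, 11.

3, 9, 11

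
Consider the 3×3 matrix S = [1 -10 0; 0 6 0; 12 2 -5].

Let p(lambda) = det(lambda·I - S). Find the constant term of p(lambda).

30

p(lambda) = lambda^3 - 2·lambda^2 - 29·lambda + 30.
The constant term is 30.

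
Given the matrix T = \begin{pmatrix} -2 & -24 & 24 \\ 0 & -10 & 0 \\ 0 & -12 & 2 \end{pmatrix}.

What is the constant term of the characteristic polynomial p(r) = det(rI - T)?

-40

p(0) = det(0·I − T) = det(−T) = (−1)^3·det(T).
det(T) = 40, so p(0) = -40.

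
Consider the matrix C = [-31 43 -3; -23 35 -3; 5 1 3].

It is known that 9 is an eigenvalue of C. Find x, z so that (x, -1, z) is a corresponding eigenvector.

-1, -1

We need (C - 9I)v = 0.
C - 9I = [[-40, 43, -3], [-23, 26, -3], [5, 1, -6]].
Row 1: (-40)·x + (43)·-1 + (-3)·z = 0
Row 2: (-23)·x + (26)·-1 + (-3)·z = 0
Row 3: (5)·x + (1)·-1 + (-6)·z = 0
Solving gives x = -1, z = -1.
Check: C·(-1, -1, -1) = (-9, -9, -9) = 9·(-1, -1, -1).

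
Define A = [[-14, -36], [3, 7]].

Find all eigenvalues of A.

det(A - λI) = (-14 - λ)(7 - λ) - (-36)·(3) = λ^2 + 7λ + 10.
This factors as (λ + 5)·(λ + 2) = 0.
Eigenvalues: -5, -2.

-5, -2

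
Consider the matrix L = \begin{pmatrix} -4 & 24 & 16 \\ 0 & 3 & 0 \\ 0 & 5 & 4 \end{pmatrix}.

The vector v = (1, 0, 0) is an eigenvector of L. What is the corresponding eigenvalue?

Compute Lv: L·(1, 0, 0) = (-4, 0, 0).
Since Lv = λv, compare component 1: -4 = λ·1, so λ = -4.

-4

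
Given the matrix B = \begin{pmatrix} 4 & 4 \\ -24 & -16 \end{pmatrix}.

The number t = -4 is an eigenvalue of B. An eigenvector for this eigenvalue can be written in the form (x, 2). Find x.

We need (B + 4I)v = 0.
B + 4I = [[8, 4], [-24, -12]].
Row 1: (8)·x + (4)·2 = 0
Row 2: (-24)·x + (-12)·2 = 0
Solving gives x = -1.
Check: B·(-1, 2) = (4, -8) = -4·(-1, 2).

-1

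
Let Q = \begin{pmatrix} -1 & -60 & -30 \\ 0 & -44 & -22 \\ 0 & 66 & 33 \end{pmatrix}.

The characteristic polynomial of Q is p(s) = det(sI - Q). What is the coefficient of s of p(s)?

11

p(s) = s^3 + 12s^2 + 11s.
The coefficient of s is 11.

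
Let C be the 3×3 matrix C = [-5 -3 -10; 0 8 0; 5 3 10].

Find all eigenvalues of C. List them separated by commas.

0, 5, 8

The characteristic polynomial is p(λ) = det(λI - C).
Expanding the 3×3 determinant: p(λ) = λ^3 - 13λ^2 + 40λ.
Try λ = 0: p(0) = 0, so 0 is a root.
Factor out λ: p(λ) = λ·(λ^2 - 13λ + 40).
The quadratic factors as (λ - 5)·(λ - 8).
Eigenvalues: 0, 5, 8.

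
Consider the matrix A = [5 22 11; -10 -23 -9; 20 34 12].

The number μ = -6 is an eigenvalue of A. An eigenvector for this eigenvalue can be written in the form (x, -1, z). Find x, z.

-1, 3

We need (A + 6I)v = 0.
A + 6I = [[11, 22, 11], [-10, -17, -9], [20, 34, 18]].
Row 1: (11)·x + (22)·-1 + (11)·z = 0
Row 2: (-10)·x + (-17)·-1 + (-9)·z = 0
Row 3: (20)·x + (34)·-1 + (18)·z = 0
Solving gives x = -1, z = 3.
Check: A·(-1, -1, 3) = (6, 6, -18) = -6·(-1, -1, 3).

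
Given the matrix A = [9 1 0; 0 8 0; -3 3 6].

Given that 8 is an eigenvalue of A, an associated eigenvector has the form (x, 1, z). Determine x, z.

We need (A - 8I)v = 0.
A - 8I = [[1, 1, 0], [0, 0, 0], [-3, 3, -2]].
Row 1: (1)·x + (1)·1 + (0)·z = 0
Row 2: (0)·x + (0)·1 + (0)·z = 0
Row 3: (-3)·x + (3)·1 + (-2)·z = 0
Solving gives x = -1, z = 3.
Check: A·(-1, 1, 3) = (-8, 8, 24) = 8·(-1, 1, 3).

-1, 3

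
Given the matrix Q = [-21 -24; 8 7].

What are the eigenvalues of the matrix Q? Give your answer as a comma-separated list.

det(Q - λI) = (-21 - λ)(7 - λ) - (-24)·(8) = λ^2 + 14λ + 45.
This factors as (λ + 9)·(λ + 5) = 0.
Eigenvalues: -9, -5.

-9, -5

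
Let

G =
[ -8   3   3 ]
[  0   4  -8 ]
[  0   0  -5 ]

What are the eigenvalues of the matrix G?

-8, -5, 4

G is upper triangular, so its eigenvalues are the diagonal entries.
Diagonal: -8, 4, -5.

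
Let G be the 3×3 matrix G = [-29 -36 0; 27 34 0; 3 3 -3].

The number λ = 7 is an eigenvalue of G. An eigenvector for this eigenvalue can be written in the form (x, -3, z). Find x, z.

3, 0

We need (G - 7I)v = 0.
G - 7I = [[-36, -36, 0], [27, 27, 0], [3, 3, -10]].
Row 1: (-36)·x + (-36)·-3 + (0)·z = 0
Row 2: (27)·x + (27)·-3 + (0)·z = 0
Row 3: (3)·x + (3)·-3 + (-10)·z = 0
Solving gives x = 3, z = 0.
Check: G·(3, -3, 0) = (21, -21, 0) = 7·(3, -3, 0).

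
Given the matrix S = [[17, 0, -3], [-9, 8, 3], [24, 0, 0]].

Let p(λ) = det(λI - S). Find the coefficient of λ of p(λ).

p(λ) = λ^3 - 25λ^2 + 208λ - 576.
The coefficient of λ is 208.

208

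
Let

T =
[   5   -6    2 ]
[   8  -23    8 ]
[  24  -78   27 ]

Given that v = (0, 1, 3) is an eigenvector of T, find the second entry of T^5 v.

1

First find the eigenvalue: Tv = (0, 1, 3) = 1·(0, 1, 3), so λ = 1.
Then T^5 v = λ^5·v = 1^5·(0, 1, 3) = 1·(0, 1, 3) = (0, 1, 3).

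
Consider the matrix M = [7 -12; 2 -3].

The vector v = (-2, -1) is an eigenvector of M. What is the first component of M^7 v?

First find the eigenvalue: Mv = (-2, -1) = 1·(-2, -1), so λ = 1.
Then M^7 v = λ^7·v = 1^7·(-2, -1) = 1·(-2, -1) = (-2, -1).

-2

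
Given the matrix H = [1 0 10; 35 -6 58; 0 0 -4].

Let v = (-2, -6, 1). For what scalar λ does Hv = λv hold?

Compute Hv: H·(-2, -6, 1) = (8, 24, -4).
Since Hv = λv, compare component 1: 8 = λ·-2, so λ = -4.

-4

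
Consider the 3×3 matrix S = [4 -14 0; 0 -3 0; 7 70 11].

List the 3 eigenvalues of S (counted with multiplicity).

The characteristic polynomial is p(lambda) = det(lambda·I - S).
Expanding the 3×3 determinant: p(lambda) = lambda^3 - 12·lambda^2 - lambda + 132.
Rational-root test: lambda = -3 gives p(-3) = 0.
Dividing by (lambda + 3) leaves lambda^2 - 15·lambda + 44.
The quadratic factors as (lambda - 4)·(lambda - 11).
Eigenvalues: -3, 4, 11.

-3, 4, 11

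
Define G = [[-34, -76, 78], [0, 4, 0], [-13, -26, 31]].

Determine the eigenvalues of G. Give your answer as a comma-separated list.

Set up det(lambda·I - G) = 0.
Expanding along the first row, p(lambda) = lambda^3 - lambda^2 - 52·lambda + 160.
Try lambda = 5: p(5) = 0, so 5 is a root.
Dividing by (lambda - 5) leaves lambda^2 + 4·lambda - 32.
The quadratic factors as (lambda + 8)·(lambda - 4).
Eigenvalues: -8, 4, 5.

-8, 4, 5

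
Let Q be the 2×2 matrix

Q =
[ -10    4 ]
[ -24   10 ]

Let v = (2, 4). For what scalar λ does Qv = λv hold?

-2

Compute Qv: Q·(2, 4) = (-4, -8).
Since Qv = λv, compare component 1: -4 = λ·2, so λ = -2.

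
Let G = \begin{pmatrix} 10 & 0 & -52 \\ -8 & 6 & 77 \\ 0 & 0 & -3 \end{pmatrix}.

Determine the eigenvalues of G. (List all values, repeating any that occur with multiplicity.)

Set up det(tI - G) = 0.
Expanding along the first row, p(t) = t^3 - 13t^2 + 12t + 180.
Rational-root test: t = -3 gives p(-3) = 0.
Dividing by (t + 3) leaves t^2 - 16t + 60.
The quadratic factors as (t - 6)·(t - 10).
Eigenvalues: -3, 6, 10.

-3, 6, 10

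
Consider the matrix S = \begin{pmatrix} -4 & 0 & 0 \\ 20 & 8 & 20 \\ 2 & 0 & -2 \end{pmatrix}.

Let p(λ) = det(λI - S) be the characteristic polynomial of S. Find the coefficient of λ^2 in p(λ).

The coefficient of λ^2 of det(λI - S) is −trace(S).
trace(S) = (-4) + (8) + (-2) = 2, so the coefficient is -2.

-2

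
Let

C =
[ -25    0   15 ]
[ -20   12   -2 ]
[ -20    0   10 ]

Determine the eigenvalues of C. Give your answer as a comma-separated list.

The characteristic polynomial is p(lambda) = det(lambda·I - C).
Cofactor expansion gives p(lambda) = lambda^3 + 3·lambda^2 - 130·lambda - 600.
Try lambda = -5: p(-5) = 0, so -5 is a root.
Factor out (lambda + 5): p(lambda) = (lambda + 5)·(lambda^2 - 2·lambda - 120).
The quadratic factors as (lambda + 10)·(lambda - 12).
Eigenvalues: -10, -5, 12.

-10, -5, 12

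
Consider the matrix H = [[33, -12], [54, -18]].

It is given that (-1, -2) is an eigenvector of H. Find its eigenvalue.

9

Compute Hv: H·(-1, -2) = (-9, -18).
Since Hv = λv, compare component 1: -9 = λ·-1, so λ = 9.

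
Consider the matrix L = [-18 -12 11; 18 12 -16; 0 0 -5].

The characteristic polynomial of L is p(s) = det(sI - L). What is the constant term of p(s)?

0

p(s) = s^3 + 11s^2 + 30s.
The constant term is 0.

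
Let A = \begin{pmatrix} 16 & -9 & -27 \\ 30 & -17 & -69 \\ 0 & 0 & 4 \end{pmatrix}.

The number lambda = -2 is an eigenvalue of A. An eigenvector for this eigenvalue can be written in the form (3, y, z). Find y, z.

6, 0

We need (A + 2I)v = 0.
A + 2I = [[18, -9, -27], [30, -15, -69], [0, 0, 6]].
Row 1: (18)·3 + (-9)·y + (-27)·z = 0
Row 2: (30)·3 + (-15)·y + (-69)·z = 0
Row 3: (0)·3 + (0)·y + (6)·z = 0
Solving gives y = 6, z = 0.
Check: A·(3, 6, 0) = (-6, -12, 0) = -2·(3, 6, 0).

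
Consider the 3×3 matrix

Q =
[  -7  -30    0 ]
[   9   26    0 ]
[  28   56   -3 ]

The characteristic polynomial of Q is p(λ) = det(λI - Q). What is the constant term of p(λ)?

264

p(λ) = λ^3 - 16λ^2 + 31λ + 264.
The constant term is 264.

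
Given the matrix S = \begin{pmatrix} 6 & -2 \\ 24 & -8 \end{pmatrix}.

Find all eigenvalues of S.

det(S - μI) = (6 - μ)(-8 - μ) - (-2)·(24) = μ^2 + 2μ.
This factors as (μ + 2)·μ = 0.
Eigenvalues: -2, 0.

-2, 0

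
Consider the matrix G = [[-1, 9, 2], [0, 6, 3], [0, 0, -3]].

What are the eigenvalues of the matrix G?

G is upper triangular, so its eigenvalues are the diagonal entries.
Diagonal: -1, 6, -3.

-3, -1, 6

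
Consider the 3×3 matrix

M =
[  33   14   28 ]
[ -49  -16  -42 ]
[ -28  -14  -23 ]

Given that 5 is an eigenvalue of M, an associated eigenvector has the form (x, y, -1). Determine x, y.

0, 2

We need (M - 5I)v = 0.
M - 5I = [[28, 14, 28], [-49, -21, -42], [-28, -14, -28]].
Row 1: (28)·x + (14)·y + (28)·-1 = 0
Row 2: (-49)·x + (-21)·y + (-42)·-1 = 0
Row 3: (-28)·x + (-14)·y + (-28)·-1 = 0
Solving gives x = 0, y = 2.
Check: M·(0, 2, -1) = (0, 10, -5) = 5·(0, 2, -1).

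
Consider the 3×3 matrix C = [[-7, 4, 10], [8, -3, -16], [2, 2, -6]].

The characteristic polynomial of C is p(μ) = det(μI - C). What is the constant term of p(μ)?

p(μ) = μ^3 + 16μ^2 + 61μ + 66.
The constant term is 66.

66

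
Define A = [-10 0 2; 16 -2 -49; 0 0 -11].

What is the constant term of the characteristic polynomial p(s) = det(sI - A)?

p(0) = det(0·I − A) = det(−A) = (−1)^3·det(A).
det(A) = -220, so p(0) = 220.

220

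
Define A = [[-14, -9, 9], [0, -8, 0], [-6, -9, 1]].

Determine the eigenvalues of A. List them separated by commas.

-8, -8, -5

The characteristic polynomial is p(μ) = det(μI - A).
Expanding the 3×3 determinant: p(μ) = μ^3 + 21μ^2 + 144μ + 320.
Try μ = -5: p(-5) = 0, so -5 is a root.
Factor out (μ + 5): p(μ) = (μ + 5)·(μ^2 + 16μ + 64).
The quadratic factor is (μ + 8)^2.
Eigenvalues: -8, -8, -5.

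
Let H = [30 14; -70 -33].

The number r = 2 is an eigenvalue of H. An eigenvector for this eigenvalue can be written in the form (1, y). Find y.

-2

We need (H - 2I)v = 0.
H - 2I = [[28, 14], [-70, -35]].
Row 1: (28)·1 + (14)·y = 0
Row 2: (-70)·1 + (-35)·y = 0
Solving gives y = -2.
Check: H·(1, -2) = (2, -4) = 2·(1, -2).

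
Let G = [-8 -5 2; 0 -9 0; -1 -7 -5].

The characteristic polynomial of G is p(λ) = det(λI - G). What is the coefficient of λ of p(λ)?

159

p(λ) = λ^3 + 22λ^2 + 159λ + 378.
The coefficient of λ is 159.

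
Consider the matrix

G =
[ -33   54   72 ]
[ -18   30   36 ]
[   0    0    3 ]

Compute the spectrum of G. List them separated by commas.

The characteristic polynomial is p(λ) = det(λI - G).
Expanding along the first row, p(λ) = λ^3 - 27λ + 54.
Since p(3) = 0, λ = 3 is a root.
Factor out (λ - 3): p(λ) = (λ - 3)·(λ^2 + 3λ - 18).
The quadratic factors as (λ + 6)·(λ - 3).
Eigenvalues: -6, 3, 3.

-6, 3, 3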